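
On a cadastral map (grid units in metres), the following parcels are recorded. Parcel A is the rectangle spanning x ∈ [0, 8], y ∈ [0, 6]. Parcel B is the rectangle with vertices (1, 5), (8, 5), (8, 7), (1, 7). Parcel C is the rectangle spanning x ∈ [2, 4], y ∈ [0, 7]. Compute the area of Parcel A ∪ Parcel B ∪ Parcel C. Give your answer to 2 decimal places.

55.00

By inclusion–exclusion:
Individual areas: |Parcel A| = 48, |Parcel B| = 14, |Parcel C| = 14.
|Parcel A∩Parcel B|: x∈[1,8], y∈[5,6] → 7·1 = 7.
|Parcel A∩Parcel C|: x∈[2,4], y∈[0,6] → 2·6 = 12.
|Parcel B∩Parcel C|: x∈[2,4], y∈[5,7] → 2·2 = 4.
|Parcel A∩Parcel B∩Parcel C| = 2.
|Parcel A ∪ Parcel B ∪ Parcel C| = 76 − 23 + 2 = 55.00.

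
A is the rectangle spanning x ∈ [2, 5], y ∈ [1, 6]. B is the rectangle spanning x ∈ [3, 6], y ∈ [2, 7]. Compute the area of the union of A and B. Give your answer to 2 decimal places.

22.00

By inclusion–exclusion:
Individual areas: |A| = 15, |B| = 15.
|A∩B|: x∈[3,5], y∈[2,6] → 2·4 = 8.
|A ∪ B| = 30 − 8 = 22.00.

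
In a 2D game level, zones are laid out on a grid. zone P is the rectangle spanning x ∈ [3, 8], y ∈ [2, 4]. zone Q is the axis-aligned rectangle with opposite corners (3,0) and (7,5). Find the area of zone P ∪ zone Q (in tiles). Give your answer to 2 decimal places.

By inclusion–exclusion:
Individual areas: |zone P| = 10, |zone Q| = 20.
|zone P∩zone Q|: x∈[3,7], y∈[2,4] → 4·2 = 8.
|zone P ∪ zone Q| = 30 − 8 = 22.00.

22.00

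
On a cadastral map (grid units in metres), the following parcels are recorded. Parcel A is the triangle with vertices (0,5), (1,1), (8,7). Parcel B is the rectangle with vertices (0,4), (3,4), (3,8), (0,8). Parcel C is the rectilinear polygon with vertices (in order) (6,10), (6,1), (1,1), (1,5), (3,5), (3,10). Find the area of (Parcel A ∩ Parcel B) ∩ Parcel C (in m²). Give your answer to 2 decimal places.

|Parcel A ∩ Parcel B| = 4.
|(Parcel A ∩ Parcel B) ∩ Parcel C| = 2.00.

2.00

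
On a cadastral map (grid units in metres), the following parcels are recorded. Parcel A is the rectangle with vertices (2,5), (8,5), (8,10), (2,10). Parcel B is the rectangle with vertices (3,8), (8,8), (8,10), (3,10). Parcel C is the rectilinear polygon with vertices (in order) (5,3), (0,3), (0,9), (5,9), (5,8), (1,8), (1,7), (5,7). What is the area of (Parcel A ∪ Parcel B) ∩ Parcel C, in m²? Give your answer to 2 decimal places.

9.00

|Parcel A ∪ Parcel B| = 30.
|(Parcel A ∪ Parcel B) ∩ Parcel C| = 9.00.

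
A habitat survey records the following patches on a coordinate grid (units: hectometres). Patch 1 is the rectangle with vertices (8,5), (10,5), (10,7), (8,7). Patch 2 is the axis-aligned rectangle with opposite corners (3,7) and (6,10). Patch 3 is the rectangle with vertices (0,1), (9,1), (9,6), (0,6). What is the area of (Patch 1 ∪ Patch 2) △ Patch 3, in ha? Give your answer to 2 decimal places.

56.00

|Patch 1 ∪ Patch 2| = 13.
|(Patch 1 ∪ Patch 2) ∩ Patch 3| = 1.
|(Patch 1 ∪ Patch 2) △ Patch 3| = 13 + 45 − 2 = 56.00.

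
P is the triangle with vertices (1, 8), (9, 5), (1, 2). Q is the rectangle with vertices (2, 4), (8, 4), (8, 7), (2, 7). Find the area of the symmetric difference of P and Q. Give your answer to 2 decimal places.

|P| = 24, |Q| = 18, |P∩Q| = 13.9583.
|P △ Q| = |P| + |Q| − 2·|P∩Q| = 24 + 18 − 27.9167 = 14.08.

14.08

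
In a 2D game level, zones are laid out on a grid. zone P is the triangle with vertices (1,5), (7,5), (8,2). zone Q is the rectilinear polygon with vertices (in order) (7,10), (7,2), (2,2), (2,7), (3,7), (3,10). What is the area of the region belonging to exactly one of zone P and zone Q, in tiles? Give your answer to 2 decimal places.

|zone P| = 9, |zone Q| = 37, |zone P∩zone Q| = 7.5.
|zone P △ zone Q| = |zone P| + |zone Q| − 2·|zone P∩zone Q| = 9 + 37 − 15 = 31.00.

31.00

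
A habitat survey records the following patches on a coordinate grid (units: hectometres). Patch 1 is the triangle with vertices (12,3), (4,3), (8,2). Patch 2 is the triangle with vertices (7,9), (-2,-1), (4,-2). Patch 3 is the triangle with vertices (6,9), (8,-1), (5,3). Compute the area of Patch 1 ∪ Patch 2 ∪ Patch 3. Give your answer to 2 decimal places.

45.28

By inclusion–exclusion:
Individual areas: |Patch 1| = 4, |Patch 2| = 34.5, |Patch 3| = 11.
|Patch 1∩Patch 2| = 0.2176.
|Patch 1∩Patch 3| = 1.1935.
|Patch 2∩Patch 3| = 2.8706.
|Patch 1∩Patch 2∩Patch 3| = 0.0638.
|Patch 1 ∪ Patch 2 ∪ Patch 3| = 49.5 − 4.2817 + 0.0638 = 45.28.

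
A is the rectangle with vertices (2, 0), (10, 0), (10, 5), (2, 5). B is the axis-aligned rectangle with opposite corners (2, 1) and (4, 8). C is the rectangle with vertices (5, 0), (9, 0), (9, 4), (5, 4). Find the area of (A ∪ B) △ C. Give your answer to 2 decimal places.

30.00

|A ∪ B| = 46.
|(A ∪ B) ∩ C| = 16.
|(A ∪ B) △ C| = 46 + 16 − 32 = 30.00.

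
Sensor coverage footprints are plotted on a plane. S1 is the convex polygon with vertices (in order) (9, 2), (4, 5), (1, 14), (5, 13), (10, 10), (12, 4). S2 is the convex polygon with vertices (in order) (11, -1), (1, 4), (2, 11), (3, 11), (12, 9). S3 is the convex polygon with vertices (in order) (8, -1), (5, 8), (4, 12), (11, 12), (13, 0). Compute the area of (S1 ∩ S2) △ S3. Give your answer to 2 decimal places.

51.76

|S1 ∩ S2| = 53.6223.
|(S1 ∩ S2) ∩ S3| = 39.9311.
|(S1 ∩ S2) △ S3| = 53.6223 + 78 − 79.8622 = 51.76.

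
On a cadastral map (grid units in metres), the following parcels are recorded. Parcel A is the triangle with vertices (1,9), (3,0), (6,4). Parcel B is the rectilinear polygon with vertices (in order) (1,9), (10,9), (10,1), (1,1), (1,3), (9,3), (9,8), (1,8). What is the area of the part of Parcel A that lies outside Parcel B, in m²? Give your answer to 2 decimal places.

13.22

|Parcel A| = 17.5, |Parcel A∩Parcel B| = 4.2778.
|Parcel A ∖ Parcel B| = |Parcel A| − |Parcel A∩Parcel B| = 17.5 − 4.2778 = 13.22.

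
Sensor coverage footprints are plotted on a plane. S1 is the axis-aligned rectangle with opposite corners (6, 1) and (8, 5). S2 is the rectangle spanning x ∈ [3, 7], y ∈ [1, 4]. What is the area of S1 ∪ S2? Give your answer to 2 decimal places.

By inclusion–exclusion:
Individual areas: |S1| = 8, |S2| = 12.
|S1∩S2|: x∈[6,7], y∈[1,4] → 1·3 = 3.
|S1 ∪ S2| = 20 − 3 = 17.00.

17.00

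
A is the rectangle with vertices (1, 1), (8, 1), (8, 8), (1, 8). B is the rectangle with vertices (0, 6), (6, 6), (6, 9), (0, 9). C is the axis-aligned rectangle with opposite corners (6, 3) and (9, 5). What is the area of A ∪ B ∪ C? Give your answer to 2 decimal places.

By inclusion–exclusion:
Individual areas: |A| = 49, |B| = 18, |C| = 6.
|A∩B|: x∈[1,6], y∈[6,8] → 5·2 = 10.
|A∩C|: x∈[6,8], y∈[3,5] → 2·2 = 4.
|B∩C| = 0 (no overlap).
|A∩B∩C| = 0.
|A ∪ B ∪ C| = 73 − 14 + 0 = 59.00.

59.00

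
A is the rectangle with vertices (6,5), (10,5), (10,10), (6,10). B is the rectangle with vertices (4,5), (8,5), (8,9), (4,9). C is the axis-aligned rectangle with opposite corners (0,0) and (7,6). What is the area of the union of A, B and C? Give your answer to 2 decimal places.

67.00

By inclusion–exclusion:
Individual areas: |A| = 20, |B| = 16, |C| = 42.
|A∩B|: x∈[6,8], y∈[5,9] → 2·4 = 8.
|A∩C|: x∈[6,7], y∈[5,6] → 1·1 = 1.
|B∩C|: x∈[4,7], y∈[5,6] → 3·1 = 3.
|A∩B∩C| = 1.
|A ∪ B ∪ C| = 78 − 12 + 1 = 67.00.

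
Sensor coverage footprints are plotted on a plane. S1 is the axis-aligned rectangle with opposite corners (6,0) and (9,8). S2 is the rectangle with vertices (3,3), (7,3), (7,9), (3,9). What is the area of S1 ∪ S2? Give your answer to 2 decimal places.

43.00

By inclusion–exclusion:
Individual areas: |S1| = 24, |S2| = 24.
|S1∩S2|: x∈[6,7], y∈[3,8] → 1·5 = 5.
|S1 ∪ S2| = 48 − 5 = 43.00.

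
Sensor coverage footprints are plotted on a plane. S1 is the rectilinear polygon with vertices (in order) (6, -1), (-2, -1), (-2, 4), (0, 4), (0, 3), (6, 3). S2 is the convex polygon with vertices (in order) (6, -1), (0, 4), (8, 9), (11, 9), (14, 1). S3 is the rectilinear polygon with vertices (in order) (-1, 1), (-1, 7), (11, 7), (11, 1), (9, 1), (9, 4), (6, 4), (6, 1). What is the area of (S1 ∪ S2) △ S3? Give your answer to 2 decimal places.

68.00

|S1 ∪ S2| = 109.4.
|(S1 ∪ S2) ∩ S3| = 52.2.
|(S1 ∪ S2) △ S3| = 109.4 + 63 − 104.4 = 68.00.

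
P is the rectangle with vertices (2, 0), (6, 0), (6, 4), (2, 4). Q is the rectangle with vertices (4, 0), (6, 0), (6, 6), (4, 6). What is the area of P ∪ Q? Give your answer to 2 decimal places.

20.00

By inclusion–exclusion:
Individual areas: |P| = 16, |Q| = 12.
|P∩Q|: x∈[4,6], y∈[0,4] → 2·4 = 8.
|P ∪ Q| = 28 − 8 = 20.00.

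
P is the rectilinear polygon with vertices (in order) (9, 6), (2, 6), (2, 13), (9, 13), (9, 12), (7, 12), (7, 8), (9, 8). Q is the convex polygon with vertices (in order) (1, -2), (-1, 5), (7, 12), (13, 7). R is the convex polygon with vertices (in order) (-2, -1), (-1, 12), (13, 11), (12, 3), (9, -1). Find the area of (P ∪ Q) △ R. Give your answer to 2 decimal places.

77.93

|P ∪ Q| = 109.9375.
|(P ∪ Q) ∩ R| = 99.7516.
|(P ∪ Q) △ R| = 109.9375 + 167.5 − 199.5032 = 77.93.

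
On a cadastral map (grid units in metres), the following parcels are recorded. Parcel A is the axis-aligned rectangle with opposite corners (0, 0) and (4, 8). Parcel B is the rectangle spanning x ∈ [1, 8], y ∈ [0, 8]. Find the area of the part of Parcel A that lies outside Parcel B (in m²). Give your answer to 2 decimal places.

|Parcel A∩Parcel B|: x∈[1,4], y∈[0,8] → 3·8 = 24.
|Parcel A| = 32.
|Parcel A ∖ Parcel B| = |Parcel A| − |Parcel A∩Parcel B| = 32 − 24 = 8.00.

8.00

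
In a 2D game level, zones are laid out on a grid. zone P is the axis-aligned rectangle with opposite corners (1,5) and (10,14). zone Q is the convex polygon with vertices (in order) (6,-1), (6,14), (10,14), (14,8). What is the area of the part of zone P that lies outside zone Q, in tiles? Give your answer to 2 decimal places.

|zone P| = 81, |zone P∩zone Q| = 36.
|zone P ∖ zone Q| = |zone P| − |zone P∩zone Q| = 81 − 36 = 45.00.

45.00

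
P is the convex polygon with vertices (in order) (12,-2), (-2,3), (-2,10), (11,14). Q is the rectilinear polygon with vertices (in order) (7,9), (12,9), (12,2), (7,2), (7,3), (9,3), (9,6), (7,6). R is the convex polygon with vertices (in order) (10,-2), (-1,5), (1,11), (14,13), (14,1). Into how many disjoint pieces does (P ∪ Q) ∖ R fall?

3

(P ∪ Q) ∖ R splits into 3 disjoint pieces (area 22.5136, area 7.0084, area 0.949).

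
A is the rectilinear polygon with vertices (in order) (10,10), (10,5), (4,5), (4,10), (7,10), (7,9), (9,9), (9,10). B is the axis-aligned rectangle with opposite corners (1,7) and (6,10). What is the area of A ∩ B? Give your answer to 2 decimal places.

The intersection is the polygon with vertices (4,10), (6,10), (6,7), (4,7).
By the shoelace formula its area is 6.00.

6.00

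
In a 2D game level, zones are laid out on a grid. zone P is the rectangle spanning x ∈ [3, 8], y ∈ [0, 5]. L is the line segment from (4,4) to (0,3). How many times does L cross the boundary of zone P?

The segment meets the boundary at (3,3.75).

1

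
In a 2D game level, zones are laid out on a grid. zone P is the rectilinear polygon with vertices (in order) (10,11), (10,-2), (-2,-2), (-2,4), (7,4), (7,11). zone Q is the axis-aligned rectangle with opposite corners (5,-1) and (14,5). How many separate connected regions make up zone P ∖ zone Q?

2

zone P ∖ zone Q splits into 2 disjoint pieces (area 18, area 47).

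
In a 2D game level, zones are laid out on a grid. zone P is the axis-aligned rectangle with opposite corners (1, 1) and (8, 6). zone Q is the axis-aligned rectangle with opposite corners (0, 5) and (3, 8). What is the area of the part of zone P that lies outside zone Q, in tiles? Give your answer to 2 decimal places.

|zone P∩zone Q|: x∈[1,3], y∈[5,6] → 2·1 = 2.
|zone P| = 35.
|zone P ∖ zone Q| = |zone P| − |zone P∩zone Q| = 35 − 2 = 33.00.

33.00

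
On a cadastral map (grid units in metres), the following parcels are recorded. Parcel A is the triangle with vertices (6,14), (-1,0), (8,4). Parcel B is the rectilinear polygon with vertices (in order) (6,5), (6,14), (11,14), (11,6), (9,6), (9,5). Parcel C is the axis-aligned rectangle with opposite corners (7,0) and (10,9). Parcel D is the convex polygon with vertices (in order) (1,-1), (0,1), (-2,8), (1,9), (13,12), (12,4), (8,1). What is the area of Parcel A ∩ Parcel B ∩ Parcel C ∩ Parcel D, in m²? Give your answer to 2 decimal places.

The intersection is the polygon with vertices (7,9), (7.8,5), (7,5).
By the shoelace formula its area is 1.60.

1.60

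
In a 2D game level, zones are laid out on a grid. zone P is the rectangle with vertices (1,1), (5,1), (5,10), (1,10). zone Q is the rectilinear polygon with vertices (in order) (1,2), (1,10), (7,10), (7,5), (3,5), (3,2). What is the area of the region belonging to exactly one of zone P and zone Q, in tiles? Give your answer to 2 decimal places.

|zone P| = 36, |zone Q| = 36, |zone P∩zone Q| = 26.
|zone P △ zone Q| = |zone P| + |zone Q| − 2·|zone P∩zone Q| = 36 + 36 − 52 = 20.00.

20.00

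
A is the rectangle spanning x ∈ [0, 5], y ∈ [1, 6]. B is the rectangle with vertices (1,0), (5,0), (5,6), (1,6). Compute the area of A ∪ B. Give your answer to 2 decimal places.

29.00

By inclusion–exclusion:
Individual areas: |A| = 25, |B| = 24.
|A∩B|: x∈[1,5], y∈[1,6] → 4·5 = 20.
|A ∪ B| = 49 − 20 = 29.00.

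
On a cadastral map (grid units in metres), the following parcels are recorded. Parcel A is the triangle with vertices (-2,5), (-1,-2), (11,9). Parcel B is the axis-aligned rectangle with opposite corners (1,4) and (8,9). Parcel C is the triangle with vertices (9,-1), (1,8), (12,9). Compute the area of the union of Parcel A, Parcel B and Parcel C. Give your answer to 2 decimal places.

By inclusion–exclusion:
Individual areas: |Parcel A| = 47.5, |Parcel B| = 35, |Parcel C| = 53.5.
|Parcel A∩Parcel B| = 18.2386.
|Parcel A∩Parcel C| = 15.6067.
|Parcel B∩Parcel C| = 23.1162.
|Parcel A∩Parcel B∩Parcel C| = 12.6329.
|Parcel A ∪ Parcel B ∪ Parcel C| = 136 − 56.9615 + 12.6329 = 91.67.

91.67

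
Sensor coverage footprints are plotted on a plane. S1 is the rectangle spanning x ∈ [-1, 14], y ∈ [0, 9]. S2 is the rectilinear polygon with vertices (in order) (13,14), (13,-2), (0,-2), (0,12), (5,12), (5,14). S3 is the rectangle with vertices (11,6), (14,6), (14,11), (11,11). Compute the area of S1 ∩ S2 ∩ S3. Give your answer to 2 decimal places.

6.00

The intersection is the polygon with vertices (13,6), (11,6), (11,9), (13,9).
By the shoelace formula its area is 6.00.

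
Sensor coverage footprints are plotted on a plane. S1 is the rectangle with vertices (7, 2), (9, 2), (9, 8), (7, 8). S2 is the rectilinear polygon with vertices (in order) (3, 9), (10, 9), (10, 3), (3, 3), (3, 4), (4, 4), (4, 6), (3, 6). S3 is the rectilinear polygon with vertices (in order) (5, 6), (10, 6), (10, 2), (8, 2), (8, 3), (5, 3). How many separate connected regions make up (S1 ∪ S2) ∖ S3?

(S1 ∪ S2) ∖ S3 splits into 2 disjoint pieces (area 1, area 25).

2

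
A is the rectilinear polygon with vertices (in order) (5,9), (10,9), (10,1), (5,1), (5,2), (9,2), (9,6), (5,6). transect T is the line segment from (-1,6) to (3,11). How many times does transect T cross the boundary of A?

0

The segment lies entirely outside A and never meets its boundary.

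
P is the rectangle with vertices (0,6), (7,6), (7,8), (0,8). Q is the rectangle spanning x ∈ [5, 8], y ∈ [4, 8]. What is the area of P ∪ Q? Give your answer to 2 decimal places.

22.00

By inclusion–exclusion:
Individual areas: |P| = 14, |Q| = 12.
|P∩Q|: x∈[5,7], y∈[6,8] → 2·2 = 4.
|P ∪ Q| = 26 − 4 = 22.00.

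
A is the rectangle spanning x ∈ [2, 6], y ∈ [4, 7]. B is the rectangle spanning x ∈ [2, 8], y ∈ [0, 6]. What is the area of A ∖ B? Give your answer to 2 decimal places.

|A∩B|: x∈[2,6], y∈[4,6] → 4·2 = 8.
|A| = 12.
|A ∖ B| = |A| − |A∩B| = 12 − 8 = 4.00.

4.00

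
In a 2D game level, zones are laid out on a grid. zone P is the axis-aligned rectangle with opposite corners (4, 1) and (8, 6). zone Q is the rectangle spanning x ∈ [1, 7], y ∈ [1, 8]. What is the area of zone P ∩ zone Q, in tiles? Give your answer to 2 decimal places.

15.00

|zone P∩zone Q|: x∈[4,7], y∈[1,6] → 3·5 = 15.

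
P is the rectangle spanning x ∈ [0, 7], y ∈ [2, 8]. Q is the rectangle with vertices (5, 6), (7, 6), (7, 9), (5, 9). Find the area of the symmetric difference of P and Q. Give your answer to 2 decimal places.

40.00

|P∩Q|: x∈[5,7], y∈[6,8] → 2·2 = 4.
|P △ Q| = |P| + |Q| − 2·|P∩Q| = 42 + 6 − 8 = 40.00.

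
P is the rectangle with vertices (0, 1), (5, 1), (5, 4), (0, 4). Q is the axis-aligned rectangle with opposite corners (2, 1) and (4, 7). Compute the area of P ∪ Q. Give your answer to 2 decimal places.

21.00

By inclusion–exclusion:
Individual areas: |P| = 15, |Q| = 12.
|P∩Q|: x∈[2,4], y∈[1,4] → 2·3 = 6.
|P ∪ Q| = 27 − 6 = 21.00.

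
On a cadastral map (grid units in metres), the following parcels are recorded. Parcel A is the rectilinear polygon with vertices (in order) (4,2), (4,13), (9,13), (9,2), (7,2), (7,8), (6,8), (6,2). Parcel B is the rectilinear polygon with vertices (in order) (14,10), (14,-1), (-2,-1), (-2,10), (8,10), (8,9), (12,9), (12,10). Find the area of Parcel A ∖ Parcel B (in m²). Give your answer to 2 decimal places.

|Parcel A| = 49, |Parcel A∩Parcel B| = 33.
|Parcel A ∖ Parcel B| = |Parcel A| − |Parcel A∩Parcel B| = 49 − 33 = 16.00.

16.00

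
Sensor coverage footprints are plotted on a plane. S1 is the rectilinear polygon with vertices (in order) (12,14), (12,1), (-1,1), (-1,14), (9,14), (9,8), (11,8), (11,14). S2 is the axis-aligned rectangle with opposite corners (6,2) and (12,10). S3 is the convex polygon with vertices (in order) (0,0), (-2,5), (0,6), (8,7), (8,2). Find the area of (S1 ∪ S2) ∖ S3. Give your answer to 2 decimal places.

114.70

|S1 ∪ S2| = 161.
|(S1 ∪ S2) ∩ S3| = 46.3.
|(S1 ∪ S2) ∖ S3| = 161 − 46.3 = 114.70.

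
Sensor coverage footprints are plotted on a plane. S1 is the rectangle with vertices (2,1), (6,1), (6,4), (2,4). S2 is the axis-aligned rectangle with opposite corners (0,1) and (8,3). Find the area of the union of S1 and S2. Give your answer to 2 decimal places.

By inclusion–exclusion:
Individual areas: |S1| = 12, |S2| = 16.
|S1∩S2|: x∈[2,6], y∈[1,3] → 4·2 = 8.
|S1 ∪ S2| = 28 − 8 = 20.00.

20.00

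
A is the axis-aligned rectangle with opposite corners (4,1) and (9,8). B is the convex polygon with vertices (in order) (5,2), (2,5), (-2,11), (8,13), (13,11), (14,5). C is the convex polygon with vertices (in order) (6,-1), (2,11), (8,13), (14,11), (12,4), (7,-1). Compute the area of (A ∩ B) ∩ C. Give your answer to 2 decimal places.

The region (A ∩ B) ∩ C is the polygon with vertices (9,8), (9,3.333), (5,2), (4,5), (4,8).
By the shoelace formula its area is 25.83.

25.83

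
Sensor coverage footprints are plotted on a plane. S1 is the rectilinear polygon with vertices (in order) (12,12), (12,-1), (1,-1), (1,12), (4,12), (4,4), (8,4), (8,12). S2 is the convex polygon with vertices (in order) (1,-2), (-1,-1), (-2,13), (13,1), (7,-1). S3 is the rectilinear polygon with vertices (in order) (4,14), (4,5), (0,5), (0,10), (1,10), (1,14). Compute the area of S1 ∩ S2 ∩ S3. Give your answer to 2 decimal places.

13.20

The intersection is the polygon with vertices (1,10), (1,10.6), (4,8.2), (4,5), (1,5).
By the shoelace formula its area is 13.20.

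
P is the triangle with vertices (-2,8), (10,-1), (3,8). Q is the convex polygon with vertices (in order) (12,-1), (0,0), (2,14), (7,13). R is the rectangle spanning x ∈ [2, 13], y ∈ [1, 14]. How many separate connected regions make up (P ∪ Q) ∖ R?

(P ∪ Q) ∖ R is a single connected region.

1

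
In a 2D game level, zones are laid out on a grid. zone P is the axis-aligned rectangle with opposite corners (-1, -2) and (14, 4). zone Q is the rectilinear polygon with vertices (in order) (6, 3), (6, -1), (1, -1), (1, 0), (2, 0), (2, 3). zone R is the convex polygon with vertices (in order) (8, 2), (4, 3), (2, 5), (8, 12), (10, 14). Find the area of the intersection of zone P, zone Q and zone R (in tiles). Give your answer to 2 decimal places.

0.50

The intersection is the polygon with vertices (6,3), (6,2.5), (4,3).
By the shoelace formula its area is 0.50.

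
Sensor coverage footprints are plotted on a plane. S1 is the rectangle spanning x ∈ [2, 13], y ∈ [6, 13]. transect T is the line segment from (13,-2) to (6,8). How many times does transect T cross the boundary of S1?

The segment meets the boundary at (7.4,6).

1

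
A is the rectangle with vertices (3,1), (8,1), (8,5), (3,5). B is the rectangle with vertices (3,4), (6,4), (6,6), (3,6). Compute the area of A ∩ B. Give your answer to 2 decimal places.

3.00

|A∩B|: x∈[3,6], y∈[4,5] → 3·1 = 3.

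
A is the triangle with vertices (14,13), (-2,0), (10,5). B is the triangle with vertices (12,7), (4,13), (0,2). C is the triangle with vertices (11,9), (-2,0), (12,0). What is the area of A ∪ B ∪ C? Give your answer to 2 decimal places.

116.62

By inclusion–exclusion:
Individual areas: |A| = 38, |B| = 56, |C| = 63.
|A∩B| = 17.5167.
|A∩C| = 22.6818.
|B∩C| = 10.2677.
|A∩B∩C| = 10.0846.
|A ∪ B ∪ C| = 157 − 50.4663 + 10.0846 = 116.62.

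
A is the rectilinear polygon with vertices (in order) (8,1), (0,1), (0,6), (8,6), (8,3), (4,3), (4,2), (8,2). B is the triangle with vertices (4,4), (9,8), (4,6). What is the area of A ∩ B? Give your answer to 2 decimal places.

The intersection is the polygon with vertices (6.5,6), (4,4), (4,6).
By the shoelace formula its area is 2.50.

2.50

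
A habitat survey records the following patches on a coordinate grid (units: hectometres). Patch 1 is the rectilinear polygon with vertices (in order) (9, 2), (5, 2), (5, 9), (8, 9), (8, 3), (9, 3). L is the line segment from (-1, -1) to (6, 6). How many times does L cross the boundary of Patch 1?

1

The segment meets the boundary at (5,5).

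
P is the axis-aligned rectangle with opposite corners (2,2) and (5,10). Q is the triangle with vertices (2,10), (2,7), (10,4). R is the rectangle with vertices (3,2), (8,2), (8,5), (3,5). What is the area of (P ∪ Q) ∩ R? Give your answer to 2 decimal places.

|P ∪ Q| = 28.6875.
|(P ∪ Q) ∩ R| = 6.08.

6.08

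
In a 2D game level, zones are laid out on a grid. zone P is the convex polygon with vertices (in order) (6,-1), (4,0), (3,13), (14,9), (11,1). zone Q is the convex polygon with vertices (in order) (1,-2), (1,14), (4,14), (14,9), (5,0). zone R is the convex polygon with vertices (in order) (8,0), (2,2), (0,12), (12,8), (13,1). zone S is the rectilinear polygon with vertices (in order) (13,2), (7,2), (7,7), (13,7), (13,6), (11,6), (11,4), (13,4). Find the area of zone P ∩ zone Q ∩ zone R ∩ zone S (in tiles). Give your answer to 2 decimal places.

12.50

The intersection is the polygon with vertices (11,6), (7,2), (7,7), (12,7).
By the shoelace formula its area is 12.50.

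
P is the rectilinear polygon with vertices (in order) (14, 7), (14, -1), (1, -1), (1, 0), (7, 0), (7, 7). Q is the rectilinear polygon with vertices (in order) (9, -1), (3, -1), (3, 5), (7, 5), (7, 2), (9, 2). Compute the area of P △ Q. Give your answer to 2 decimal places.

72.00

|P| = 62, |Q| = 30, |P∩Q| = 10.
|P △ Q| = |P| + |Q| − 2·|P∩Q| = 62 + 30 − 20 = 72.00.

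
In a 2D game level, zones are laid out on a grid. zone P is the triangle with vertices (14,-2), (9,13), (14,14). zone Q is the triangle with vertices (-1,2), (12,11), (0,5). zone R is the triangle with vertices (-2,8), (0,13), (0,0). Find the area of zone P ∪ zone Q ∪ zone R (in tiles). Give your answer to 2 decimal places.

66.62

By inclusion–exclusion:
Individual areas: |zone P| = 40, |zone Q| = 15, |zone R| = 13.
|zone P∩zone Q| = 0.3646.
|zone P∩zone R| = 0.
|zone Q∩zone R| = 1.0133.
|zone P∩zone Q∩zone R| = 0.
|zone P ∪ zone Q ∪ zone R| = 68 − 1.3779 + 0 = 66.62.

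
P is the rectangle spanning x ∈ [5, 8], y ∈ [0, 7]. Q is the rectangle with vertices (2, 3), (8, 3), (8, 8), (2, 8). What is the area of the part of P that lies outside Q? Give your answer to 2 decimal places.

9.00

|P∩Q|: x∈[5,8], y∈[3,7] → 3·4 = 12.
|P| = 21.
|P ∖ Q| = |P| − |P∩Q| = 21 − 12 = 9.00.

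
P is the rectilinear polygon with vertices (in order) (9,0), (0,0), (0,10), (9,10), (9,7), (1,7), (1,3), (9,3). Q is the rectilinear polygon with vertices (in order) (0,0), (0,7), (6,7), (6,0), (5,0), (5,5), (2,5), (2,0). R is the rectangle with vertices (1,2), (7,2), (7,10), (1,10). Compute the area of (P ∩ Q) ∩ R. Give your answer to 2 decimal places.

|P ∩ Q| = 13.
|(P ∩ Q) ∩ R| = 2.00.

2.00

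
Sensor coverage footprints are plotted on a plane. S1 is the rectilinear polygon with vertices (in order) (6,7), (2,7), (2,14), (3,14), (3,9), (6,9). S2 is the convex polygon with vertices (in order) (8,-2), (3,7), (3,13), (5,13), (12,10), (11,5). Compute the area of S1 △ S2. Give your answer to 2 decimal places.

83.00

|S1| = 13, |S2| = 82, |S1∩S2| = 6.
|S1 △ S2| = |S1| + |S2| − 2·|S1∩S2| = 13 + 82 − 12 = 83.00.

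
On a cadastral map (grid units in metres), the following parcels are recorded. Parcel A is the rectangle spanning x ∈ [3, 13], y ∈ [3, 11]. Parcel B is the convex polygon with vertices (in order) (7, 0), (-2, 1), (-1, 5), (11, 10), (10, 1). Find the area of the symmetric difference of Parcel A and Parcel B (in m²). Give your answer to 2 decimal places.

81.61

|Parcel A| = 80, |Parcel B| = 81.5, |Parcel A∩Parcel B| = 39.9444.
|Parcel A △ Parcel B| = |Parcel A| + |Parcel B| − 2·|Parcel A∩Parcel B| = 80 + 81.5 − 79.8889 = 81.61.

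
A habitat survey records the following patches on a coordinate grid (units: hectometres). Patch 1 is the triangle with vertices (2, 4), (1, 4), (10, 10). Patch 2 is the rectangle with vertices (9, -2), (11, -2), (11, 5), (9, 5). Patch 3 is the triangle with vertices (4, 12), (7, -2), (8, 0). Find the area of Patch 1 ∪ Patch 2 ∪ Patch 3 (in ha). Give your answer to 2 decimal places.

By inclusion–exclusion:
Individual areas: |Patch 1| = 3, |Patch 2| = 14, |Patch 3| = 10.
|Patch 1∩Patch 2| = 0.
|Patch 1∩Patch 3| = 0.1992.
|Patch 2∩Patch 3| = 0.
|Patch 1∩Patch 2∩Patch 3| = 0.
|Patch 1 ∪ Patch 2 ∪ Patch 3| = 27 − 0.1992 + 0 = 26.80.

26.80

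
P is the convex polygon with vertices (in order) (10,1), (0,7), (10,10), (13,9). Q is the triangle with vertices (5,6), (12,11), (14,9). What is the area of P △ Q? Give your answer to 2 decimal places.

53.20

|P| = 58.5, |Q| = 12, |P∩Q| = 8.6504.
|P △ Q| = |P| + |Q| − 2·|P∩Q| = 58.5 + 12 − 17.3009 = 53.20.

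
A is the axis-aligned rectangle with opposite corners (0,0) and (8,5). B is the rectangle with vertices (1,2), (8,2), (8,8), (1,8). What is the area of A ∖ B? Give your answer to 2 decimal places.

19.00

|A∩B|: x∈[1,8], y∈[2,5] → 7·3 = 21.
|A| = 40.
|A ∖ B| = |A| − |A∩B| = 40 − 21 = 19.00.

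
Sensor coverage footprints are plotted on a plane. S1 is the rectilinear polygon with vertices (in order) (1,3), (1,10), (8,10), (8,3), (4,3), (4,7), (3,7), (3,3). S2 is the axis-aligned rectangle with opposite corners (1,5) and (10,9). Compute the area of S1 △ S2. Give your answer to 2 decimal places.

29.00

|S1| = 45, |S2| = 36, |S1∩S2| = 26.
|S1 △ S2| = |S1| + |S2| − 2·|S1∩S2| = 45 + 36 − 52 = 29.00.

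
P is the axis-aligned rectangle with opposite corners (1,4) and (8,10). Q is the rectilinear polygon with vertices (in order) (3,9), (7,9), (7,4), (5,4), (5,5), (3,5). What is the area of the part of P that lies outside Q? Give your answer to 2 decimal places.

|P| = 42, |P∩Q| = 18.
|P ∖ Q| = |P| − |P∩Q| = 42 − 18 = 24.00.

24.00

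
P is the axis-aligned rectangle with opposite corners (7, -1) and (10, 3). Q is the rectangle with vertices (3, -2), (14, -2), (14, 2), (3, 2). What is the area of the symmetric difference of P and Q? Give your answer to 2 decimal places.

|P∩Q|: x∈[7,10], y∈[-1,2] → 3·3 = 9.
|P △ Q| = |P| + |Q| − 2·|P∩Q| = 12 + 44 − 18 = 38.00.

38.00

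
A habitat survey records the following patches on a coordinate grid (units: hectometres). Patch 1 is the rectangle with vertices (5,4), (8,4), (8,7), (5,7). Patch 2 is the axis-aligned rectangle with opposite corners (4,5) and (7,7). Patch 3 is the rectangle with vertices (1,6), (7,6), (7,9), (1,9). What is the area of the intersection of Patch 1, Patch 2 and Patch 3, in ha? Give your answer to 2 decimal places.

2.00

The intersection is the polygon with vertices (7,6), (5,6), (5,7), (7,7).
By the shoelace formula its area is 2.00.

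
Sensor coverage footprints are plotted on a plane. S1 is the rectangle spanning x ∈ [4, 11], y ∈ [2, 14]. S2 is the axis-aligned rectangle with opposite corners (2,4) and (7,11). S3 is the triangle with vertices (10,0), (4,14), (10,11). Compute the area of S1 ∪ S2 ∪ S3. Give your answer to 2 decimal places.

98.86

By inclusion–exclusion:
Individual areas: |S1| = 84, |S2| = 35, |S3| = 33.
|S1∩S2|: x∈[4,7], y∈[4,11] → 3·7 = 21.
|S1∩S3| = 32.1429.
|S2∩S3| = 3.4286.
|S1∩S2∩S3| = 3.4286.
|S1 ∪ S2 ∪ S3| = 152 − 56.5714 + 3.4286 = 98.86.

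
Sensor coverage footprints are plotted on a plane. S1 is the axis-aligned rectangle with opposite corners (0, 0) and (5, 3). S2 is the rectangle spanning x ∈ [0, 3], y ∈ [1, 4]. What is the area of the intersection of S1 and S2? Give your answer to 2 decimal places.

|S1∩S2|: x∈[0,3], y∈[1,3] → 3·2 = 6.

6.00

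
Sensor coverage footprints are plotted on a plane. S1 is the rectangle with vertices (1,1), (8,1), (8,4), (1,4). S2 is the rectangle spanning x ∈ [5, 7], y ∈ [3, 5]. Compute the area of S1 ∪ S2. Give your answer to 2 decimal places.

By inclusion–exclusion:
Individual areas: |S1| = 21, |S2| = 4.
|S1∩S2|: x∈[5,7], y∈[3,4] → 2·1 = 2.
|S1 ∪ S2| = 25 − 2 = 23.00.

23.00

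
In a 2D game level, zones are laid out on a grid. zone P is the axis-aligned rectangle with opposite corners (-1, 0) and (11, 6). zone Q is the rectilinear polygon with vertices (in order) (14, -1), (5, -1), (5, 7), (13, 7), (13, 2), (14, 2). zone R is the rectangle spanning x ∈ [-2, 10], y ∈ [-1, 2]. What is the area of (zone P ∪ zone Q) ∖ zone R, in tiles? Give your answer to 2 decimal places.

|zone P ∪ zone Q| = 103.
|(zone P ∪ zone Q) ∩ zone R| = 27.
|(zone P ∪ zone Q) ∖ zone R| = 103 − 27 = 76.00.

76.00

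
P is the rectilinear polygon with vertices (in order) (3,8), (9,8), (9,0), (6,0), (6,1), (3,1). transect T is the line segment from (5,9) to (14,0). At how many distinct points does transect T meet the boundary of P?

The segment meets the boundary at (6,8), (9,5).

2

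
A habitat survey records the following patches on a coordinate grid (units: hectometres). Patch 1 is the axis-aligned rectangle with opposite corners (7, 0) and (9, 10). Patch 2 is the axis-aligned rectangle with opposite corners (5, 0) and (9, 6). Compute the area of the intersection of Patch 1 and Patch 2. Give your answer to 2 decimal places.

12.00

|Patch 1∩Patch 2|: x∈[7,9], y∈[0,6] → 2·6 = 12.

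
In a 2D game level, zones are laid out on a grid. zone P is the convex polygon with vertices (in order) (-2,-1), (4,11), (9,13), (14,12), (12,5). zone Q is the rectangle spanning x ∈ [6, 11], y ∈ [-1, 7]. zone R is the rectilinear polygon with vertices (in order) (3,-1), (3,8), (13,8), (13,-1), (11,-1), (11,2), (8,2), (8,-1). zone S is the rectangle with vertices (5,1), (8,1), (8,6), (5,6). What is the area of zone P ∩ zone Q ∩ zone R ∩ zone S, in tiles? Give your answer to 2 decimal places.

The intersection is the polygon with vertices (6,2.429), (6,6), (8,6), (8,3.286).
By the shoelace formula its area is 6.29.

6.29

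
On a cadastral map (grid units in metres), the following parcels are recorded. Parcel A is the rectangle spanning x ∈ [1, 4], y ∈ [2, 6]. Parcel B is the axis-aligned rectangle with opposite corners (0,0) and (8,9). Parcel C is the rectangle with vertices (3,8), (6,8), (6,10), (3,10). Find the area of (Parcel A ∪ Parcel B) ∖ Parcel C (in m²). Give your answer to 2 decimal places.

69.00

|Parcel A ∪ Parcel B| = 72.
|(Parcel A ∪ Parcel B) ∩ Parcel C| = 3.
|(Parcel A ∪ Parcel B) ∖ Parcel C| = 72 − 3 = 69.00.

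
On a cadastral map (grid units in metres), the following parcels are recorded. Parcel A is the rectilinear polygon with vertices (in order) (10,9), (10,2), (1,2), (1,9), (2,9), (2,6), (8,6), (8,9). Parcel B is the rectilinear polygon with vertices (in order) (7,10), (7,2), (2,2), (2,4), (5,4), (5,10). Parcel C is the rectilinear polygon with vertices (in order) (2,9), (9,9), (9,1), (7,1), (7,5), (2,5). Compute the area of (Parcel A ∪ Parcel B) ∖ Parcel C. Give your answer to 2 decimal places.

31.00

|Parcel A ∪ Parcel B| = 53.
|(Parcel A ∪ Parcel B) ∩ Parcel C| = 22.
|(Parcel A ∪ Parcel B) ∖ Parcel C| = 53 − 22 = 31.00.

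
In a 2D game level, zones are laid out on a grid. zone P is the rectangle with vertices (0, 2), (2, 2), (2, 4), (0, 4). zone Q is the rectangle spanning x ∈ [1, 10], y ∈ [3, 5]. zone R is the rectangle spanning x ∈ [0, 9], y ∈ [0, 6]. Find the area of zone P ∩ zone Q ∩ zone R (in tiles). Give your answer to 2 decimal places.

The intersection is the polygon with vertices (2,3), (1,3), (1,4), (2,4).
By the shoelace formula its area is 1.00.

1.00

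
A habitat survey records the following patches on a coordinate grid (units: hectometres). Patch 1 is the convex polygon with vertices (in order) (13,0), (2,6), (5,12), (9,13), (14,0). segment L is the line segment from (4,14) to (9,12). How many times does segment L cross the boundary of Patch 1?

1

The segment meets the boundary at (7.462,12.615).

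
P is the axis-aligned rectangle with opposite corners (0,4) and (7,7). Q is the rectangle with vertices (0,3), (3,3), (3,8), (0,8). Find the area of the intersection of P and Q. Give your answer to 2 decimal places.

|P∩Q|: x∈[0,3], y∈[4,7] → 3·3 = 9.

9.00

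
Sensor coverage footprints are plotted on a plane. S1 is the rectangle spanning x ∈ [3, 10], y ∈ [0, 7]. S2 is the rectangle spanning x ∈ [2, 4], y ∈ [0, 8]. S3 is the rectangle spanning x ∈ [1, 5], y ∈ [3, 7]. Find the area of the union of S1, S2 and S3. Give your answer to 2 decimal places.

By inclusion–exclusion:
Individual areas: |S1| = 49, |S2| = 16, |S3| = 16.
|S1∩S2|: x∈[3,4], y∈[0,7] → 1·7 = 7.
|S1∩S3|: x∈[3,5], y∈[3,7] → 2·4 = 8.
|S2∩S3|: x∈[2,4], y∈[3,7] → 2·4 = 8.
|S1∩S2∩S3| = 4.
|S1 ∪ S2 ∪ S3| = 81 − 23 + 4 = 62.00.

62.00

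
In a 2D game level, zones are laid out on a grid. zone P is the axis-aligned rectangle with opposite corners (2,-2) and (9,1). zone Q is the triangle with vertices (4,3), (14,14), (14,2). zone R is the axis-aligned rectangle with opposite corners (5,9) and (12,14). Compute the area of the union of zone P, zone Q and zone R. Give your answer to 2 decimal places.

112.44

By inclusion–exclusion:
Individual areas: |zone P| = 21, |zone Q| = 60, |zone R| = 35.
|zone P∩zone Q| = 0.
|zone P∩zone R| = 0 (no overlap).
|zone Q∩zone R| = 3.5636.
|zone P∩zone Q∩zone R| = 0.
|zone P ∪ zone Q ∪ zone R| = 116 − 3.5636 + 0 = 112.44.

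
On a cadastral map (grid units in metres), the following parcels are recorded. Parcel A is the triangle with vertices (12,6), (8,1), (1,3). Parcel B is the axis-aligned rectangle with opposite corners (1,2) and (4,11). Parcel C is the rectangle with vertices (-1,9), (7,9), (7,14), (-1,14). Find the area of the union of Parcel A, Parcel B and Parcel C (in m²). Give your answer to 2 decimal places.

79.99

By inclusion–exclusion:
Individual areas: |Parcel A| = 21.5, |Parcel B| = 27, |Parcel C| = 40.
|Parcel A∩Parcel B| = 2.513.
|Parcel A∩Parcel C| = 0.
|Parcel B∩Parcel C|: x∈[1,4], y∈[9,11] → 3·2 = 6.
|Parcel A∩Parcel B∩Parcel C| = 0.
|Parcel A ∪ Parcel B ∪ Parcel C| = 88.5 − 8.513 + 0 = 79.99.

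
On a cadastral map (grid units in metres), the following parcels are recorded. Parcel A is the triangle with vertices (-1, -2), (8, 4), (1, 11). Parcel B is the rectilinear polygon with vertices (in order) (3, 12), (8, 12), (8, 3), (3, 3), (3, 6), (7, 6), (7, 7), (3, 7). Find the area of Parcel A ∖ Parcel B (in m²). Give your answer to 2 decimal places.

38.25

|Parcel A| = 52.5, |Parcel A∩Parcel B| = 14.25.
|Parcel A ∖ Parcel B| = |Parcel A| − |Parcel A∩Parcel B| = 52.5 − 14.25 = 38.25.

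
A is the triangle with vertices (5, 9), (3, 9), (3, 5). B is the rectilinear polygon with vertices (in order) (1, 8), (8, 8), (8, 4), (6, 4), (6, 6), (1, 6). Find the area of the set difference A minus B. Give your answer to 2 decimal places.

|A| = 4, |A∩B| = 2.
|A ∖ B| = |A| − |A∩B| = 4 − 2 = 2.00.

2.00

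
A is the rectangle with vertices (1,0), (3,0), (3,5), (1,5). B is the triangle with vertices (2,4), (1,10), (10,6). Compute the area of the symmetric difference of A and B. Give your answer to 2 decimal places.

|A| = 10, |B| = 25, |A∩B| = 0.9583.
|A △ B| = |A| + |B| − 2·|A∩B| = 10 + 25 − 1.9167 = 33.08.

33.08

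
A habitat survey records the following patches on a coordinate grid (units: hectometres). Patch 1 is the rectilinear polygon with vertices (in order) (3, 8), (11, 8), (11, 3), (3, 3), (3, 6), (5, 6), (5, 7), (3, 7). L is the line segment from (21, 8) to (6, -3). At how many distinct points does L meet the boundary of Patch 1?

0

The segment lies entirely outside Patch 1 and never meets its boundary.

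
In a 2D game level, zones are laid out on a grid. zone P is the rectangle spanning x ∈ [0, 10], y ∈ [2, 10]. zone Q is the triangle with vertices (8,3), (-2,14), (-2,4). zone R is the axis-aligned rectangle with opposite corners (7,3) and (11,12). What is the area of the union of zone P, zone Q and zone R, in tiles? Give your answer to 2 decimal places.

114.47

By inclusion–exclusion:
Individual areas: |zone P| = 80, |zone Q| = 50, |zone R| = 36.
|zone P∩zone Q| = 30.5273.
|zone P∩zone R|: x∈[7,10], y∈[3,10] → 3·7 = 21.
|zone Q∩zone R| = 0.5.
|zone P∩zone Q∩zone R| = 0.5.
|zone P ∪ zone Q ∪ zone R| = 166 − 52.0273 + 0.5 = 114.47.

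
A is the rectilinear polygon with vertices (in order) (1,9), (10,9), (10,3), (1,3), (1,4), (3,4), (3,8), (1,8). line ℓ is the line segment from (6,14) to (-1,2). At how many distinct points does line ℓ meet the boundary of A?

2

The segment meets the boundary at (3.083,9), (2.5,8).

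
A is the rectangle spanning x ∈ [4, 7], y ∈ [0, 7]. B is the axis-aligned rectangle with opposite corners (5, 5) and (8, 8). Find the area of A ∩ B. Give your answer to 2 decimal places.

4.00

|A∩B|: x∈[5,7], y∈[5,7] → 2·2 = 4.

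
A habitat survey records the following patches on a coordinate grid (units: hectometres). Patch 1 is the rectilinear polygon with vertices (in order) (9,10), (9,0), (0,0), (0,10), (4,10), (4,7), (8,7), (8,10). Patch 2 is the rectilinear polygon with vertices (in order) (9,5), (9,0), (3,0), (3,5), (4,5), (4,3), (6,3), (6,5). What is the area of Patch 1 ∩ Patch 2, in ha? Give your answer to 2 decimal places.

The intersection is the polygon with vertices (9,0), (3,0), (3,5), (4,5), (4,3), (6,3), (6,5), (9,5).
By the shoelace formula its area is 26.00.

26.00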